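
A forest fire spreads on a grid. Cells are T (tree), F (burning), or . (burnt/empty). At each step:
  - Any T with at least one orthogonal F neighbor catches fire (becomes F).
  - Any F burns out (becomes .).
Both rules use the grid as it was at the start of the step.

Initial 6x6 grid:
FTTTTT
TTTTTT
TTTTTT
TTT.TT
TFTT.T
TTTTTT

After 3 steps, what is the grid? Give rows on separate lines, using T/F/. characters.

Step 1: 6 trees catch fire, 2 burn out
  .FTTTT
  FTTTTT
  TTTTTT
  TFT.TT
  F.FT.T
  TFTTTT
Step 2: 9 trees catch fire, 6 burn out
  ..FTTT
  .FTTTT
  FFTTTT
  F.F.TT
  ...F.T
  F.FTTT
Step 3: 4 trees catch fire, 9 burn out
  ...FTT
  ..FTTT
  ..FTTT
  ....TT
  .....T
  ...FTT

...FTT
..FTTT
..FTTT
....TT
.....T
...FTT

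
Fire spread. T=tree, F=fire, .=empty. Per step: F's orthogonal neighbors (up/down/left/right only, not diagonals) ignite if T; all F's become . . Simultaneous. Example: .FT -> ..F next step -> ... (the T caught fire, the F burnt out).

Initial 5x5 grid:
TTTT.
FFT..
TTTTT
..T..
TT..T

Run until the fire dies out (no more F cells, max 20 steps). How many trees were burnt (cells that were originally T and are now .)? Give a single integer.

Step 1: +5 fires, +2 burnt (F count now 5)
Step 2: +2 fires, +5 burnt (F count now 2)
Step 3: +3 fires, +2 burnt (F count now 3)
Step 4: +1 fires, +3 burnt (F count now 1)
Step 5: +0 fires, +1 burnt (F count now 0)
Fire out after step 5
Initially T: 14, now '.': 22
Total burnt (originally-T cells now '.'): 11

Answer: 11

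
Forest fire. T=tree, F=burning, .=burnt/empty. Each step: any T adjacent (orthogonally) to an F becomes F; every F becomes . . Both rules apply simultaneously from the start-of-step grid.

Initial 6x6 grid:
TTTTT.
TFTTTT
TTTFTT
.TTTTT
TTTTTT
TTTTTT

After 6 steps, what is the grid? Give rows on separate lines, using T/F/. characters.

Step 1: 8 trees catch fire, 2 burn out
  TFTTT.
  F.FFTT
  TFF.FT
  .TTFTT
  TTTTTT
  TTTTTT
Step 2: 10 trees catch fire, 8 burn out
  F.FFT.
  ....FT
  F....F
  .FF.FT
  TTTFTT
  TTTTTT
Step 3: 7 trees catch fire, 10 burn out
  ....F.
  .....F
  ......
  .....F
  TFF.FT
  TTTFTT
Step 4: 5 trees catch fire, 7 burn out
  ......
  ......
  ......
  ......
  F....F
  TFF.FT
Step 5: 2 trees catch fire, 5 burn out
  ......
  ......
  ......
  ......
  ......
  F....F
Step 6: 0 trees catch fire, 2 burn out
  ......
  ......
  ......
  ......
  ......
  ......

......
......
......
......
......
......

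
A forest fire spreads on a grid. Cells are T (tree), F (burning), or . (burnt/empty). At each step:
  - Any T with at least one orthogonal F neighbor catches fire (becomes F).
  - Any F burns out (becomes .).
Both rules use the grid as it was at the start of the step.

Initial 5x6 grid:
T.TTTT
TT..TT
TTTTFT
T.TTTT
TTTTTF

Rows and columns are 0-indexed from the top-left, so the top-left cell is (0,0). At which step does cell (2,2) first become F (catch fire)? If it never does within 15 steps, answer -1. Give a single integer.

Step 1: cell (2,2)='T' (+6 fires, +2 burnt)
Step 2: cell (2,2)='F' (+5 fires, +6 burnt)
  -> target ignites at step 2
Step 3: cell (2,2)='.' (+5 fires, +5 burnt)
Step 4: cell (2,2)='.' (+4 fires, +5 burnt)
Step 5: cell (2,2)='.' (+3 fires, +4 burnt)
Step 6: cell (2,2)='.' (+1 fires, +3 burnt)
Step 7: cell (2,2)='.' (+0 fires, +1 burnt)
  fire out at step 7

2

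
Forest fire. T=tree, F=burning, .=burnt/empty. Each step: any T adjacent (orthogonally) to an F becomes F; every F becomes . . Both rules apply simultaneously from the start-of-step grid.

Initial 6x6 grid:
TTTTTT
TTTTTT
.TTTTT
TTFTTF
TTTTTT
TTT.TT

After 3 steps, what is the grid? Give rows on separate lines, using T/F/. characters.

Step 1: 7 trees catch fire, 2 burn out
  TTTTTT
  TTTTTT
  .TFTTF
  TF.FF.
  TTFTTF
  TTT.TT
Step 2: 11 trees catch fire, 7 burn out
  TTTTTT
  TTFTTF
  .F.FF.
  F.....
  TF.FF.
  TTF.TF
Step 3: 8 trees catch fire, 11 burn out
  TTFTTF
  TF.FF.
  ......
  ......
  F.....
  TF..F.

TTFTTF
TF.FF.
......
......
F.....
TF..F.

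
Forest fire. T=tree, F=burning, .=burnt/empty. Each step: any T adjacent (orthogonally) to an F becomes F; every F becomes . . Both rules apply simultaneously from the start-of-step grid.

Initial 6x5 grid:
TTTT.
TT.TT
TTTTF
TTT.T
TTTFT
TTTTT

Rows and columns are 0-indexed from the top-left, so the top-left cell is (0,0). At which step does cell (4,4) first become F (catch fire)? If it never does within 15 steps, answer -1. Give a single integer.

Step 1: cell (4,4)='F' (+6 fires, +2 burnt)
  -> target ignites at step 1
Step 2: cell (4,4)='.' (+6 fires, +6 burnt)
Step 3: cell (4,4)='.' (+5 fires, +6 burnt)
Step 4: cell (4,4)='.' (+5 fires, +5 burnt)
Step 5: cell (4,4)='.' (+2 fires, +5 burnt)
Step 6: cell (4,4)='.' (+1 fires, +2 burnt)
Step 7: cell (4,4)='.' (+0 fires, +1 burnt)
  fire out at step 7

1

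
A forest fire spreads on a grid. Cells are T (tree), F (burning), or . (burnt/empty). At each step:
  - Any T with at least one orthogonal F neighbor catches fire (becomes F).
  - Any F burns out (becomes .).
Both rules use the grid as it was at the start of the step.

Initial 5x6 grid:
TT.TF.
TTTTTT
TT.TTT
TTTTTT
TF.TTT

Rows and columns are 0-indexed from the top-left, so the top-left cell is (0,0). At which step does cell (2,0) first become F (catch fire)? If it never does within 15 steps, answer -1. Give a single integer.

Step 1: cell (2,0)='T' (+4 fires, +2 burnt)
Step 2: cell (2,0)='T' (+6 fires, +4 burnt)
Step 3: cell (2,0)='F' (+7 fires, +6 burnt)
  -> target ignites at step 3
Step 4: cell (2,0)='.' (+5 fires, +7 burnt)
Step 5: cell (2,0)='.' (+2 fires, +5 burnt)
Step 6: cell (2,0)='.' (+0 fires, +2 burnt)
  fire out at step 6

3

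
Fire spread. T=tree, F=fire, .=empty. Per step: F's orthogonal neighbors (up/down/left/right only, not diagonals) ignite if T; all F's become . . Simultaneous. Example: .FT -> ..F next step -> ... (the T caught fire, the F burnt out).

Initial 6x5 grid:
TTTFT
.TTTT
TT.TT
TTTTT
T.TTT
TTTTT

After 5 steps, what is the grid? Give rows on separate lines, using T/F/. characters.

Step 1: 3 trees catch fire, 1 burn out
  TTF.F
  .TTFT
  TT.TT
  TTTTT
  T.TTT
  TTTTT
Step 2: 4 trees catch fire, 3 burn out
  TF...
  .TF.F
  TT.FT
  TTTTT
  T.TTT
  TTTTT
Step 3: 4 trees catch fire, 4 burn out
  F....
  .F...
  TT..F
  TTTFT
  T.TTT
  TTTTT
Step 4: 4 trees catch fire, 4 burn out
  .....
  .....
  TF...
  TTF.F
  T.TFT
  TTTTT
Step 5: 5 trees catch fire, 4 burn out
  .....
  .....
  F....
  TF...
  T.F.F
  TTTFT

.....
.....
F....
TF...
T.F.F
TTTFT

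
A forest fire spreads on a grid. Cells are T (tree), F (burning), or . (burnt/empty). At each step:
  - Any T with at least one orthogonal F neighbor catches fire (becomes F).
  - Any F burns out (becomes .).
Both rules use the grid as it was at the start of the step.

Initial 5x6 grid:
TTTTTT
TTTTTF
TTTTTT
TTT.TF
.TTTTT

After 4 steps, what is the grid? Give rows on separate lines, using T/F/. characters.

Step 1: 5 trees catch fire, 2 burn out
  TTTTTF
  TTTTF.
  TTTTTF
  TTT.F.
  .TTTTF
Step 2: 4 trees catch fire, 5 burn out
  TTTTF.
  TTTF..
  TTTTF.
  TTT...
  .TTTF.
Step 3: 4 trees catch fire, 4 burn out
  TTTF..
  TTF...
  TTTF..
  TTT...
  .TTF..
Step 4: 4 trees catch fire, 4 burn out
  TTF...
  TF....
  TTF...
  TTT...
  .TF...

TTF...
TF....
TTF...
TTT...
.TF...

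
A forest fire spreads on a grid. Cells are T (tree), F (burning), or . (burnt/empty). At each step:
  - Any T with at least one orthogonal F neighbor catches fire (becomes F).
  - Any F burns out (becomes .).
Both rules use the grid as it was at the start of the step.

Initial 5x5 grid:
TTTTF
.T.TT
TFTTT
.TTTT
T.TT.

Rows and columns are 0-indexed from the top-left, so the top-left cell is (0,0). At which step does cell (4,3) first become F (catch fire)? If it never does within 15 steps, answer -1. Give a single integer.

Step 1: cell (4,3)='T' (+6 fires, +2 burnt)
Step 2: cell (4,3)='T' (+6 fires, +6 burnt)
Step 3: cell (4,3)='T' (+4 fires, +6 burnt)
Step 4: cell (4,3)='F' (+1 fires, +4 burnt)
  -> target ignites at step 4
Step 5: cell (4,3)='.' (+0 fires, +1 burnt)
  fire out at step 5

4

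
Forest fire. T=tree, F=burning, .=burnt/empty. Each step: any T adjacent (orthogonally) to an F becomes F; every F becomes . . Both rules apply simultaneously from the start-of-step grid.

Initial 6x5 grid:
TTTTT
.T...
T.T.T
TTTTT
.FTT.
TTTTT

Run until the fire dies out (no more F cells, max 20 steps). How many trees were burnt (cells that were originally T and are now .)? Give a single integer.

Answer: 15

Derivation:
Step 1: +3 fires, +1 burnt (F count now 3)
Step 2: +5 fires, +3 burnt (F count now 5)
Step 3: +4 fires, +5 burnt (F count now 4)
Step 4: +2 fires, +4 burnt (F count now 2)
Step 5: +1 fires, +2 burnt (F count now 1)
Step 6: +0 fires, +1 burnt (F count now 0)
Fire out after step 6
Initially T: 21, now '.': 24
Total burnt (originally-T cells now '.'): 15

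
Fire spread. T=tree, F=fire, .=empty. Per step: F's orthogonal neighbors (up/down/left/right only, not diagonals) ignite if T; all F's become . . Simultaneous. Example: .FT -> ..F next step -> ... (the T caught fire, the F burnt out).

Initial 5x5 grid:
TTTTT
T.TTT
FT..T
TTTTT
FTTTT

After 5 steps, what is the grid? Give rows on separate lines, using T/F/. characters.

Step 1: 4 trees catch fire, 2 burn out
  TTTTT
  F.TTT
  .F..T
  FTTTT
  .FTTT
Step 2: 3 trees catch fire, 4 burn out
  FTTTT
  ..TTT
  ....T
  .FTTT
  ..FTT
Step 3: 3 trees catch fire, 3 burn out
  .FTTT
  ..TTT
  ....T
  ..FTT
  ...FT
Step 4: 3 trees catch fire, 3 burn out
  ..FTT
  ..TTT
  ....T
  ...FT
  ....F
Step 5: 3 trees catch fire, 3 burn out
  ...FT
  ..FTT
  ....T
  ....F
  .....

...FT
..FTT
....T
....F
.....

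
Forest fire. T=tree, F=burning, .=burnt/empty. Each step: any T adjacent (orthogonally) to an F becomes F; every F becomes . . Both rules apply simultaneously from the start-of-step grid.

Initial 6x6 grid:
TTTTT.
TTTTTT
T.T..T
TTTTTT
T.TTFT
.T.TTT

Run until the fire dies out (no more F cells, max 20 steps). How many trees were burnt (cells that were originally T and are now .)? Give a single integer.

Answer: 27

Derivation:
Step 1: +4 fires, +1 burnt (F count now 4)
Step 2: +5 fires, +4 burnt (F count now 5)
Step 3: +2 fires, +5 burnt (F count now 2)
Step 4: +3 fires, +2 burnt (F count now 3)
Step 5: +3 fires, +3 burnt (F count now 3)
Step 6: +6 fires, +3 burnt (F count now 6)
Step 7: +3 fires, +6 burnt (F count now 3)
Step 8: +1 fires, +3 burnt (F count now 1)
Step 9: +0 fires, +1 burnt (F count now 0)
Fire out after step 9
Initially T: 28, now '.': 35
Total burnt (originally-T cells now '.'): 27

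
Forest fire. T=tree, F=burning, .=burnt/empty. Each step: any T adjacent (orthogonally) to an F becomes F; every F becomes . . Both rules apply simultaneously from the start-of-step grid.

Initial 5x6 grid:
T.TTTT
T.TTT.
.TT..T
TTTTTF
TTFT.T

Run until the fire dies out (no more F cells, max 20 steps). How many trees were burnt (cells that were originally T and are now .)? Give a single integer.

Answer: 19

Derivation:
Step 1: +6 fires, +2 burnt (F count now 6)
Step 2: +4 fires, +6 burnt (F count now 4)
Step 3: +3 fires, +4 burnt (F count now 3)
Step 4: +2 fires, +3 burnt (F count now 2)
Step 5: +2 fires, +2 burnt (F count now 2)
Step 6: +1 fires, +2 burnt (F count now 1)
Step 7: +1 fires, +1 burnt (F count now 1)
Step 8: +0 fires, +1 burnt (F count now 0)
Fire out after step 8
Initially T: 21, now '.': 28
Total burnt (originally-T cells now '.'): 19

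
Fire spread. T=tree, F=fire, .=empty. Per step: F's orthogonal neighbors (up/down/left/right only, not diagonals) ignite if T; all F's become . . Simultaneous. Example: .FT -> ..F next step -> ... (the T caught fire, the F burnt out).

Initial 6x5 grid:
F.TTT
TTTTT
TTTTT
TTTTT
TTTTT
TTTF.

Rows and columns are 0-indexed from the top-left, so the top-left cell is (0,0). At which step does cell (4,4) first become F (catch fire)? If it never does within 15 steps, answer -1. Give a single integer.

Step 1: cell (4,4)='T' (+3 fires, +2 burnt)
Step 2: cell (4,4)='F' (+6 fires, +3 burnt)
  -> target ignites at step 2
Step 3: cell (4,4)='.' (+8 fires, +6 burnt)
Step 4: cell (4,4)='.' (+6 fires, +8 burnt)
Step 5: cell (4,4)='.' (+2 fires, +6 burnt)
Step 6: cell (4,4)='.' (+1 fires, +2 burnt)
Step 7: cell (4,4)='.' (+0 fires, +1 burnt)
  fire out at step 7

2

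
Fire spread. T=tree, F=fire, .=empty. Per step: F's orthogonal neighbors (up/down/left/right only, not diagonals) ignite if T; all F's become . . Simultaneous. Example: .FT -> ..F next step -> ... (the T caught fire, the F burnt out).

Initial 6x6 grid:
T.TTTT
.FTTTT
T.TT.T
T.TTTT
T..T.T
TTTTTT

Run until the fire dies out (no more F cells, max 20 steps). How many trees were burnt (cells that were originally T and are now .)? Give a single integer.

Step 1: +1 fires, +1 burnt (F count now 1)
Step 2: +3 fires, +1 burnt (F count now 3)
Step 3: +4 fires, +3 burnt (F count now 4)
Step 4: +3 fires, +4 burnt (F count now 3)
Step 5: +4 fires, +3 burnt (F count now 4)
Step 6: +2 fires, +4 burnt (F count now 2)
Step 7: +3 fires, +2 burnt (F count now 3)
Step 8: +2 fires, +3 burnt (F count now 2)
Step 9: +1 fires, +2 burnt (F count now 1)
Step 10: +1 fires, +1 burnt (F count now 1)
Step 11: +1 fires, +1 burnt (F count now 1)
Step 12: +1 fires, +1 burnt (F count now 1)
Step 13: +0 fires, +1 burnt (F count now 0)
Fire out after step 13
Initially T: 27, now '.': 35
Total burnt (originally-T cells now '.'): 26

Answer: 26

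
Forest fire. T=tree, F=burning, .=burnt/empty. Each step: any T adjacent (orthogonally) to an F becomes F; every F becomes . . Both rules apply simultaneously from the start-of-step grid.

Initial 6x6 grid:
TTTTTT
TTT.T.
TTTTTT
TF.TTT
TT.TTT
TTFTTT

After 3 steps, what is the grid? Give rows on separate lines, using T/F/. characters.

Step 1: 5 trees catch fire, 2 burn out
  TTTTTT
  TTT.T.
  TFTTTT
  F..TTT
  TF.TTT
  TF.FTT
Step 2: 7 trees catch fire, 5 burn out
  TTTTTT
  TFT.T.
  F.FTTT
  ...TTT
  F..FTT
  F...FT
Step 3: 7 trees catch fire, 7 burn out
  TFTTTT
  F.F.T.
  ...FTT
  ...FTT
  ....FT
  .....F

TFTTTT
F.F.T.
...FTT
...FTT
....FT
.....F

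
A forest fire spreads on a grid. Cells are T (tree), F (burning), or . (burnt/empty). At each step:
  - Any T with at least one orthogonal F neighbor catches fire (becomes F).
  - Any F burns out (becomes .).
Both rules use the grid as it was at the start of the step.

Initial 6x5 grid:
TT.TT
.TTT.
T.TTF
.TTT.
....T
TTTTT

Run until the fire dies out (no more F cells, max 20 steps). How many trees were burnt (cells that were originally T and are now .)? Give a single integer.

Answer: 12

Derivation:
Step 1: +1 fires, +1 burnt (F count now 1)
Step 2: +3 fires, +1 burnt (F count now 3)
Step 3: +3 fires, +3 burnt (F count now 3)
Step 4: +3 fires, +3 burnt (F count now 3)
Step 5: +1 fires, +3 burnt (F count now 1)
Step 6: +1 fires, +1 burnt (F count now 1)
Step 7: +0 fires, +1 burnt (F count now 0)
Fire out after step 7
Initially T: 19, now '.': 23
Total burnt (originally-T cells now '.'): 12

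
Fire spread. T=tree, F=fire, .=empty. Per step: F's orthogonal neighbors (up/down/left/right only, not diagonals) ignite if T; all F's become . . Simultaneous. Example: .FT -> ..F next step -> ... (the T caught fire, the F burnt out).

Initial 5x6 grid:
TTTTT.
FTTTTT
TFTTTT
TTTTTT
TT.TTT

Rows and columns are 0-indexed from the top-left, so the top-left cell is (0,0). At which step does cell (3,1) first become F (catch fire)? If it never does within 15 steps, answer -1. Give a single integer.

Step 1: cell (3,1)='F' (+5 fires, +2 burnt)
  -> target ignites at step 1
Step 2: cell (3,1)='.' (+6 fires, +5 burnt)
Step 3: cell (3,1)='.' (+5 fires, +6 burnt)
Step 4: cell (3,1)='.' (+5 fires, +5 burnt)
Step 5: cell (3,1)='.' (+4 fires, +5 burnt)
Step 6: cell (3,1)='.' (+1 fires, +4 burnt)
Step 7: cell (3,1)='.' (+0 fires, +1 burnt)
  fire out at step 7

1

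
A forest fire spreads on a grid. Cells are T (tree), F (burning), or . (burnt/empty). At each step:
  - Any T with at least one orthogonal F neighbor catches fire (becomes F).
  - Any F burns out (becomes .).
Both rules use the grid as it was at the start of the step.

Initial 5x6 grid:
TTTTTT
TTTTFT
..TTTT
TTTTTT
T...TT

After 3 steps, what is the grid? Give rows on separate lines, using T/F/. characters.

Step 1: 4 trees catch fire, 1 burn out
  TTTTFT
  TTTF.F
  ..TTFT
  TTTTTT
  T...TT
Step 2: 6 trees catch fire, 4 burn out
  TTTF.F
  TTF...
  ..TF.F
  TTTTFT
  T...TT
Step 3: 6 trees catch fire, 6 burn out
  TTF...
  TF....
  ..F...
  TTTF.F
  T...FT

TTF...
TF....
..F...
TTTF.F
T...FT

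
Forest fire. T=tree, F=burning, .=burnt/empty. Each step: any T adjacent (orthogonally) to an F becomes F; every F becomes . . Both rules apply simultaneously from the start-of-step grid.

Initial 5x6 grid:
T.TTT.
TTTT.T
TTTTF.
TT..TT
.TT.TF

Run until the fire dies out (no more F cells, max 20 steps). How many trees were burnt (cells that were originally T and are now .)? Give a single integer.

Answer: 19

Derivation:
Step 1: +4 fires, +2 burnt (F count now 4)
Step 2: +2 fires, +4 burnt (F count now 2)
Step 3: +3 fires, +2 burnt (F count now 3)
Step 4: +5 fires, +3 burnt (F count now 5)
Step 5: +3 fires, +5 burnt (F count now 3)
Step 6: +2 fires, +3 burnt (F count now 2)
Step 7: +0 fires, +2 burnt (F count now 0)
Fire out after step 7
Initially T: 20, now '.': 29
Total burnt (originally-T cells now '.'): 19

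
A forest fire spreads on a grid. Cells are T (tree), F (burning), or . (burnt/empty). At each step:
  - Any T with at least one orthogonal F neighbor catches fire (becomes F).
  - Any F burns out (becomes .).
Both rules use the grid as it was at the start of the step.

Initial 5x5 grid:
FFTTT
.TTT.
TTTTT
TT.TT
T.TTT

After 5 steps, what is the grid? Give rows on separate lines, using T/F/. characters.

Step 1: 2 trees catch fire, 2 burn out
  ..FTT
  .FTT.
  TTTTT
  TT.TT
  T.TTT
Step 2: 3 trees catch fire, 2 burn out
  ...FT
  ..FT.
  TFTTT
  TT.TT
  T.TTT
Step 3: 5 trees catch fire, 3 burn out
  ....F
  ...F.
  F.FTT
  TF.TT
  T.TTT
Step 4: 2 trees catch fire, 5 burn out
  .....
  .....
  ...FT
  F..TT
  T.TTT
Step 5: 3 trees catch fire, 2 burn out
  .....
  .....
  ....F
  ...FT
  F.TTT

.....
.....
....F
...FT
F.TTT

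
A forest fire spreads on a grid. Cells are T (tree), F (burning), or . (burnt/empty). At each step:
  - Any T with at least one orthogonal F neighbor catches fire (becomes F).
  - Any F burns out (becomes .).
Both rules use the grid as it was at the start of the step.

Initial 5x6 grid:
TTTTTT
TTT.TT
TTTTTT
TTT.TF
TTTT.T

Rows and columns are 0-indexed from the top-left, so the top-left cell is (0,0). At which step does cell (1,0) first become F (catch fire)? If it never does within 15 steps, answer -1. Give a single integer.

Step 1: cell (1,0)='T' (+3 fires, +1 burnt)
Step 2: cell (1,0)='T' (+2 fires, +3 burnt)
Step 3: cell (1,0)='T' (+3 fires, +2 burnt)
Step 4: cell (1,0)='T' (+2 fires, +3 burnt)
Step 5: cell (1,0)='T' (+4 fires, +2 burnt)
Step 6: cell (1,0)='T' (+5 fires, +4 burnt)
Step 7: cell (1,0)='F' (+5 fires, +5 burnt)
  -> target ignites at step 7
Step 8: cell (1,0)='.' (+2 fires, +5 burnt)
Step 9: cell (1,0)='.' (+0 fires, +2 burnt)
  fire out at step 9

7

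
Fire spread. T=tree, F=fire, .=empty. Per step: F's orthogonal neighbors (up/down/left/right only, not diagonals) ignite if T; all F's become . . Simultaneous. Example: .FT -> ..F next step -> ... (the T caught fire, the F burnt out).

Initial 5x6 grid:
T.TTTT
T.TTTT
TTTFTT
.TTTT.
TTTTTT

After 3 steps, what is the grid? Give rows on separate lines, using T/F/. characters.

Step 1: 4 trees catch fire, 1 burn out
  T.TTTT
  T.TFTT
  TTF.FT
  .TTFT.
  TTTTTT
Step 2: 8 trees catch fire, 4 burn out
  T.TFTT
  T.F.FT
  TF...F
  .TF.F.
  TTTFTT
Step 3: 7 trees catch fire, 8 burn out
  T.F.FT
  T....F
  F.....
  .F....
  TTF.FT

T.F.FT
T....F
F.....
.F....
TTF.FT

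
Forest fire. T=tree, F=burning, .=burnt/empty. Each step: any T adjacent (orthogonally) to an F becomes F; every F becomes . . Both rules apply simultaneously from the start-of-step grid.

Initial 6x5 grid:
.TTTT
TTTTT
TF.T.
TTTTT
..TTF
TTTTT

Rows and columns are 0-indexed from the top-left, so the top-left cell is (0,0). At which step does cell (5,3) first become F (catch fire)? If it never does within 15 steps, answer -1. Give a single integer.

Step 1: cell (5,3)='T' (+6 fires, +2 burnt)
Step 2: cell (5,3)='F' (+8 fires, +6 burnt)
  -> target ignites at step 2
Step 3: cell (5,3)='.' (+4 fires, +8 burnt)
Step 4: cell (5,3)='.' (+3 fires, +4 burnt)
Step 5: cell (5,3)='.' (+2 fires, +3 burnt)
Step 6: cell (5,3)='.' (+0 fires, +2 burnt)
  fire out at step 6

2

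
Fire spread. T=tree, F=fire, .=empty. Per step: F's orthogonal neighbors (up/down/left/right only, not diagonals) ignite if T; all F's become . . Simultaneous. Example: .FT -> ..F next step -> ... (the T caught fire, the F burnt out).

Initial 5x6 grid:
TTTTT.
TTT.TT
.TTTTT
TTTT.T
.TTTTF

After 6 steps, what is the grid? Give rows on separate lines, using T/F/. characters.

Step 1: 2 trees catch fire, 1 burn out
  TTTTT.
  TTT.TT
  .TTTTT
  TTTT.F
  .TTTF.
Step 2: 2 trees catch fire, 2 burn out
  TTTTT.
  TTT.TT
  .TTTTF
  TTTT..
  .TTF..
Step 3: 4 trees catch fire, 2 burn out
  TTTTT.
  TTT.TF
  .TTTF.
  TTTF..
  .TF...
Step 4: 4 trees catch fire, 4 burn out
  TTTTT.
  TTT.F.
  .TTF..
  TTF...
  .F....
Step 5: 3 trees catch fire, 4 burn out
  TTTTF.
  TTT...
  .TF...
  TF....
  ......
Step 6: 4 trees catch fire, 3 burn out
  TTTF..
  TTF...
  .F....
  F.....
  ......

TTTF..
TTF...
.F....
F.....
......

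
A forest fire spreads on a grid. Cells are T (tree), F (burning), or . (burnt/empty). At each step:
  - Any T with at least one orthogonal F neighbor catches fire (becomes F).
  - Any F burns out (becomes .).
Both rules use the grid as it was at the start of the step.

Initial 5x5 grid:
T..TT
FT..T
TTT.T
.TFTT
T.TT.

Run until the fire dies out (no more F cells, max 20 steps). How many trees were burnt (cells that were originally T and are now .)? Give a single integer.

Step 1: +7 fires, +2 burnt (F count now 7)
Step 2: +3 fires, +7 burnt (F count now 3)
Step 3: +1 fires, +3 burnt (F count now 1)
Step 4: +1 fires, +1 burnt (F count now 1)
Step 5: +1 fires, +1 burnt (F count now 1)
Step 6: +1 fires, +1 burnt (F count now 1)
Step 7: +0 fires, +1 burnt (F count now 0)
Fire out after step 7
Initially T: 15, now '.': 24
Total burnt (originally-T cells now '.'): 14

Answer: 14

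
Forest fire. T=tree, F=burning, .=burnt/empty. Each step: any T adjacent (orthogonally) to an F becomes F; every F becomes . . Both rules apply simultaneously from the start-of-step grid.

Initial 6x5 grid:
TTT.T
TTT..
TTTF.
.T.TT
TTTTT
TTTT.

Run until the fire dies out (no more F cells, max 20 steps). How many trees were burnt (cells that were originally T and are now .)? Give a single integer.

Answer: 21

Derivation:
Step 1: +2 fires, +1 burnt (F count now 2)
Step 2: +4 fires, +2 burnt (F count now 4)
Step 3: +7 fires, +4 burnt (F count now 7)
Step 4: +4 fires, +7 burnt (F count now 4)
Step 5: +3 fires, +4 burnt (F count now 3)
Step 6: +1 fires, +3 burnt (F count now 1)
Step 7: +0 fires, +1 burnt (F count now 0)
Fire out after step 7
Initially T: 22, now '.': 29
Total burnt (originally-T cells now '.'): 21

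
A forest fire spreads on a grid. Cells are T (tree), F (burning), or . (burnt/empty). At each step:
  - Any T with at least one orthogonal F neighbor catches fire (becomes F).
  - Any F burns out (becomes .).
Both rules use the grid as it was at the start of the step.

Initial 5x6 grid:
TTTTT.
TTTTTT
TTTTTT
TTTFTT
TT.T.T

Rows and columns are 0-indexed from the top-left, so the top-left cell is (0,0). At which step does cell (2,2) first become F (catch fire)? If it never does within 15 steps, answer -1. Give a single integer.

Step 1: cell (2,2)='T' (+4 fires, +1 burnt)
Step 2: cell (2,2)='F' (+5 fires, +4 burnt)
  -> target ignites at step 2
Step 3: cell (2,2)='.' (+8 fires, +5 burnt)
Step 4: cell (2,2)='.' (+6 fires, +8 burnt)
Step 5: cell (2,2)='.' (+2 fires, +6 burnt)
Step 6: cell (2,2)='.' (+1 fires, +2 burnt)
Step 7: cell (2,2)='.' (+0 fires, +1 burnt)
  fire out at step 7

2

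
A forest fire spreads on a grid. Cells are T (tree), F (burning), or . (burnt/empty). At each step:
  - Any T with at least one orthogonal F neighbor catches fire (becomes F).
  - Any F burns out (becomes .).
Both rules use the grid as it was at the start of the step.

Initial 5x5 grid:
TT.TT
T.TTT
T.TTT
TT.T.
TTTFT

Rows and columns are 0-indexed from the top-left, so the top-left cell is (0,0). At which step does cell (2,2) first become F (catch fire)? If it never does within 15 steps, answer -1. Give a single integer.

Step 1: cell (2,2)='T' (+3 fires, +1 burnt)
Step 2: cell (2,2)='T' (+2 fires, +3 burnt)
Step 3: cell (2,2)='F' (+5 fires, +2 burnt)
  -> target ignites at step 3
Step 4: cell (2,2)='.' (+4 fires, +5 burnt)
Step 5: cell (2,2)='.' (+2 fires, +4 burnt)
Step 6: cell (2,2)='.' (+1 fires, +2 burnt)
Step 7: cell (2,2)='.' (+1 fires, +1 burnt)
Step 8: cell (2,2)='.' (+1 fires, +1 burnt)
Step 9: cell (2,2)='.' (+0 fires, +1 burnt)
  fire out at step 9

3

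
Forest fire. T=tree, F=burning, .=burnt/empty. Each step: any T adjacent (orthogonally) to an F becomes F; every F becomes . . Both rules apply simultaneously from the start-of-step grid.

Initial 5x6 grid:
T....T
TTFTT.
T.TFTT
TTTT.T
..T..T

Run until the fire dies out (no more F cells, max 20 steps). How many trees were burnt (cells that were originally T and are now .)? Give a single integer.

Step 1: +5 fires, +2 burnt (F count now 5)
Step 2: +4 fires, +5 burnt (F count now 4)
Step 3: +5 fires, +4 burnt (F count now 5)
Step 4: +2 fires, +5 burnt (F count now 2)
Step 5: +0 fires, +2 burnt (F count now 0)
Fire out after step 5
Initially T: 17, now '.': 29
Total burnt (originally-T cells now '.'): 16

Answer: 16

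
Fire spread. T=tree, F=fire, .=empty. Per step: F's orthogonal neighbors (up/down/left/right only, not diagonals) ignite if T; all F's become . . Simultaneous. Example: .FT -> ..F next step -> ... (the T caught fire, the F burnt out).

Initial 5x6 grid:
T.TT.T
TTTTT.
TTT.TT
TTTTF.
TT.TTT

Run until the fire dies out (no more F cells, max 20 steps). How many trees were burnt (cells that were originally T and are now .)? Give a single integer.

Answer: 22

Derivation:
Step 1: +3 fires, +1 burnt (F count now 3)
Step 2: +5 fires, +3 burnt (F count now 5)
Step 3: +3 fires, +5 burnt (F count now 3)
Step 4: +5 fires, +3 burnt (F count now 5)
Step 5: +4 fires, +5 burnt (F count now 4)
Step 6: +1 fires, +4 burnt (F count now 1)
Step 7: +1 fires, +1 burnt (F count now 1)
Step 8: +0 fires, +1 burnt (F count now 0)
Fire out after step 8
Initially T: 23, now '.': 29
Total burnt (originally-T cells now '.'): 22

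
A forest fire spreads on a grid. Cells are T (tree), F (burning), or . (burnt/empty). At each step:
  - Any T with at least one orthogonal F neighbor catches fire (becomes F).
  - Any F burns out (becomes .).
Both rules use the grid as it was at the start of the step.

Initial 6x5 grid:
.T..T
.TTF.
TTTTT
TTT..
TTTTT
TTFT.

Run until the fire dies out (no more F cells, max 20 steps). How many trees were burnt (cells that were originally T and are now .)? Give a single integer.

Answer: 19

Derivation:
Step 1: +5 fires, +2 burnt (F count now 5)
Step 2: +7 fires, +5 burnt (F count now 7)
Step 3: +5 fires, +7 burnt (F count now 5)
Step 4: +2 fires, +5 burnt (F count now 2)
Step 5: +0 fires, +2 burnt (F count now 0)
Fire out after step 5
Initially T: 20, now '.': 29
Total burnt (originally-T cells now '.'): 19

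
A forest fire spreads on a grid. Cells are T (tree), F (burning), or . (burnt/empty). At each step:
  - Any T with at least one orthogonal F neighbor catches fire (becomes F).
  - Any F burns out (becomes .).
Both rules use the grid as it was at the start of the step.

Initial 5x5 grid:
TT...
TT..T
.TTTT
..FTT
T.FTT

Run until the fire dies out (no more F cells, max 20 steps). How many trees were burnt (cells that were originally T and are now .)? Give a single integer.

Step 1: +3 fires, +2 burnt (F count now 3)
Step 2: +4 fires, +3 burnt (F count now 4)
Step 3: +2 fires, +4 burnt (F count now 2)
Step 4: +3 fires, +2 burnt (F count now 3)
Step 5: +1 fires, +3 burnt (F count now 1)
Step 6: +0 fires, +1 burnt (F count now 0)
Fire out after step 6
Initially T: 14, now '.': 24
Total burnt (originally-T cells now '.'): 13

Answer: 13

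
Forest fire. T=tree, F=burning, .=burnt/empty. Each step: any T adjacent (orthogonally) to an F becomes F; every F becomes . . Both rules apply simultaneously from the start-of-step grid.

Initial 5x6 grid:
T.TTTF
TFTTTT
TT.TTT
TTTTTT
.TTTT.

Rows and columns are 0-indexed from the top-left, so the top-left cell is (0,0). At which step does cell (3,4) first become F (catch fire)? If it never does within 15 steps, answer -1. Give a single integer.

Step 1: cell (3,4)='T' (+5 fires, +2 burnt)
Step 2: cell (3,4)='T' (+8 fires, +5 burnt)
Step 3: cell (3,4)='T' (+6 fires, +8 burnt)
Step 4: cell (3,4)='F' (+3 fires, +6 burnt)
  -> target ignites at step 4
Step 5: cell (3,4)='.' (+2 fires, +3 burnt)
Step 6: cell (3,4)='.' (+0 fires, +2 burnt)
  fire out at step 6

4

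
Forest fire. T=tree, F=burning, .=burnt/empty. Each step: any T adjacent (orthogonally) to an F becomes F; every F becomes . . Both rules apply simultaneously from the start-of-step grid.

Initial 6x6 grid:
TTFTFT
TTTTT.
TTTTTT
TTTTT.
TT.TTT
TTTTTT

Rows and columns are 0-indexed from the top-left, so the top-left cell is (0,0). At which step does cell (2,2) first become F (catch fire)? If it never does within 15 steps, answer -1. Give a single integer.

Step 1: cell (2,2)='T' (+5 fires, +2 burnt)
Step 2: cell (2,2)='F' (+5 fires, +5 burnt)
  -> target ignites at step 2
Step 3: cell (2,2)='.' (+6 fires, +5 burnt)
Step 4: cell (2,2)='.' (+4 fires, +6 burnt)
Step 5: cell (2,2)='.' (+5 fires, +4 burnt)
Step 6: cell (2,2)='.' (+4 fires, +5 burnt)
Step 7: cell (2,2)='.' (+2 fires, +4 burnt)
Step 8: cell (2,2)='.' (+0 fires, +2 burnt)
  fire out at step 8

2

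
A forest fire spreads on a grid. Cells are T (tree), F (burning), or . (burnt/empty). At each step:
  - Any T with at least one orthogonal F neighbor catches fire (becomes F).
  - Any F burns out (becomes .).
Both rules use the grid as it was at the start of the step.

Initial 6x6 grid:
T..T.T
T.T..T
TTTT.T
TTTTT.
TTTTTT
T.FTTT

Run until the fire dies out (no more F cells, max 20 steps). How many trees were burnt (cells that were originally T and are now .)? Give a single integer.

Answer: 22

Derivation:
Step 1: +2 fires, +1 burnt (F count now 2)
Step 2: +4 fires, +2 burnt (F count now 4)
Step 3: +6 fires, +4 burnt (F count now 6)
Step 4: +7 fires, +6 burnt (F count now 7)
Step 5: +1 fires, +7 burnt (F count now 1)
Step 6: +1 fires, +1 burnt (F count now 1)
Step 7: +1 fires, +1 burnt (F count now 1)
Step 8: +0 fires, +1 burnt (F count now 0)
Fire out after step 8
Initially T: 26, now '.': 32
Total burnt (originally-T cells now '.'): 22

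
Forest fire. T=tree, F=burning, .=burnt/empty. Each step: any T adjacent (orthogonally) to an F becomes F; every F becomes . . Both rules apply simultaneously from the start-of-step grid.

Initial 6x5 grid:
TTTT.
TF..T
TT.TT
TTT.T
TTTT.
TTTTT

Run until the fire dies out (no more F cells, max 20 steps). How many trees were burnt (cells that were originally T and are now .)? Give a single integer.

Answer: 19

Derivation:
Step 1: +3 fires, +1 burnt (F count now 3)
Step 2: +4 fires, +3 burnt (F count now 4)
Step 3: +4 fires, +4 burnt (F count now 4)
Step 4: +3 fires, +4 burnt (F count now 3)
Step 5: +3 fires, +3 burnt (F count now 3)
Step 6: +1 fires, +3 burnt (F count now 1)
Step 7: +1 fires, +1 burnt (F count now 1)
Step 8: +0 fires, +1 burnt (F count now 0)
Fire out after step 8
Initially T: 23, now '.': 26
Total burnt (originally-T cells now '.'): 19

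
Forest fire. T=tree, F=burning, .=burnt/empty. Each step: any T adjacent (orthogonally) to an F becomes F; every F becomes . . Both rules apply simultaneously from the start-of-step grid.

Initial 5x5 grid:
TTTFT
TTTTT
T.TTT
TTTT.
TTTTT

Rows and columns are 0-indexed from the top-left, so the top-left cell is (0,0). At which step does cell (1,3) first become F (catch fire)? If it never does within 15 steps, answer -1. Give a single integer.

Step 1: cell (1,3)='F' (+3 fires, +1 burnt)
  -> target ignites at step 1
Step 2: cell (1,3)='.' (+4 fires, +3 burnt)
Step 3: cell (1,3)='.' (+5 fires, +4 burnt)
Step 4: cell (1,3)='.' (+3 fires, +5 burnt)
Step 5: cell (1,3)='.' (+4 fires, +3 burnt)
Step 6: cell (1,3)='.' (+2 fires, +4 burnt)
Step 7: cell (1,3)='.' (+1 fires, +2 burnt)
Step 8: cell (1,3)='.' (+0 fires, +1 burnt)
  fire out at step 8

1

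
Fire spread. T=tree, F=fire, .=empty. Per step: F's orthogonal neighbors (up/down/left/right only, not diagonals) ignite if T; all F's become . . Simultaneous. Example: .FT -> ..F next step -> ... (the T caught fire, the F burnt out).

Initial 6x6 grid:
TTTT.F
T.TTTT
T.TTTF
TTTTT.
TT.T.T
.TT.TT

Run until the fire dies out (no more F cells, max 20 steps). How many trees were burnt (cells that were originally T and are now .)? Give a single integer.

Answer: 23

Derivation:
Step 1: +2 fires, +2 burnt (F count now 2)
Step 2: +3 fires, +2 burnt (F count now 3)
Step 3: +3 fires, +3 burnt (F count now 3)
Step 4: +4 fires, +3 burnt (F count now 4)
Step 5: +2 fires, +4 burnt (F count now 2)
Step 6: +3 fires, +2 burnt (F count now 3)
Step 7: +4 fires, +3 burnt (F count now 4)
Step 8: +2 fires, +4 burnt (F count now 2)
Step 9: +0 fires, +2 burnt (F count now 0)
Fire out after step 9
Initially T: 26, now '.': 33
Total burnt (originally-T cells now '.'): 23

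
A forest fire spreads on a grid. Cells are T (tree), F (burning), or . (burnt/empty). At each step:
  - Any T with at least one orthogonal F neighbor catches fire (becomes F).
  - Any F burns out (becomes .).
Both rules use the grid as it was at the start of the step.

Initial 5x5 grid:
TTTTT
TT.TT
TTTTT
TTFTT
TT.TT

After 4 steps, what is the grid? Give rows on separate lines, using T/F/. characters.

Step 1: 3 trees catch fire, 1 burn out
  TTTTT
  TT.TT
  TTFTT
  TF.FT
  TT.TT
Step 2: 6 trees catch fire, 3 burn out
  TTTTT
  TT.TT
  TF.FT
  F...F
  TF.FT
Step 3: 6 trees catch fire, 6 burn out
  TTTTT
  TF.FT
  F...F
  .....
  F...F
Step 4: 4 trees catch fire, 6 burn out
  TFTFT
  F...F
  .....
  .....
  .....

TFTFT
F...F
.....
.....
.....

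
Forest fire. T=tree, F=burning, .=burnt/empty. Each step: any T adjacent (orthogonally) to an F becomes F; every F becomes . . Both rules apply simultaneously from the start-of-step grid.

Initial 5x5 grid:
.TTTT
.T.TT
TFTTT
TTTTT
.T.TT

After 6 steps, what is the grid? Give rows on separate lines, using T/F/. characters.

Step 1: 4 trees catch fire, 1 burn out
  .TTTT
  .F.TT
  F.FTT
  TFTTT
  .T.TT
Step 2: 5 trees catch fire, 4 burn out
  .FTTT
  ...TT
  ...FT
  F.FTT
  .F.TT
Step 3: 4 trees catch fire, 5 burn out
  ..FTT
  ...FT
  ....F
  ...FT
  ...TT
Step 4: 4 trees catch fire, 4 burn out
  ...FT
  ....F
  .....
  ....F
  ...FT
Step 5: 2 trees catch fire, 4 burn out
  ....F
  .....
  .....
  .....
  ....F
Step 6: 0 trees catch fire, 2 burn out
  .....
  .....
  .....
  .....
  .....

.....
.....
.....
.....
.....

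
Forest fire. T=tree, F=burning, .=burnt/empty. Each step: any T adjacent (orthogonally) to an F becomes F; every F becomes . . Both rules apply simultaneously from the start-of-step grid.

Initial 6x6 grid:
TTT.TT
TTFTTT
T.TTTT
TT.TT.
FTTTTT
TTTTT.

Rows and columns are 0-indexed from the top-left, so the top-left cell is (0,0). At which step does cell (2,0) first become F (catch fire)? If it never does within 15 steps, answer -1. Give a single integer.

Step 1: cell (2,0)='T' (+7 fires, +2 burnt)
Step 2: cell (2,0)='F' (+8 fires, +7 burnt)
  -> target ignites at step 2
Step 3: cell (2,0)='.' (+7 fires, +8 burnt)
Step 4: cell (2,0)='.' (+5 fires, +7 burnt)
Step 5: cell (2,0)='.' (+2 fires, +5 burnt)
Step 6: cell (2,0)='.' (+0 fires, +2 burnt)
  fire out at step 6

2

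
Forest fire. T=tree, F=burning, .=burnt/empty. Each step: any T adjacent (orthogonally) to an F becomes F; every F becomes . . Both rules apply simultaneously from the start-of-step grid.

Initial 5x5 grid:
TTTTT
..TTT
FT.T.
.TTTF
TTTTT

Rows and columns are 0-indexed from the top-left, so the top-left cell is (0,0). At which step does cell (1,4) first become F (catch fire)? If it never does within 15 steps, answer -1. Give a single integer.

Step 1: cell (1,4)='T' (+3 fires, +2 burnt)
Step 2: cell (1,4)='T' (+4 fires, +3 burnt)
Step 3: cell (1,4)='T' (+3 fires, +4 burnt)
Step 4: cell (1,4)='F' (+4 fires, +3 burnt)
  -> target ignites at step 4
Step 5: cell (1,4)='.' (+2 fires, +4 burnt)
Step 6: cell (1,4)='.' (+1 fires, +2 burnt)
Step 7: cell (1,4)='.' (+1 fires, +1 burnt)
Step 8: cell (1,4)='.' (+0 fires, +1 burnt)
  fire out at step 8

4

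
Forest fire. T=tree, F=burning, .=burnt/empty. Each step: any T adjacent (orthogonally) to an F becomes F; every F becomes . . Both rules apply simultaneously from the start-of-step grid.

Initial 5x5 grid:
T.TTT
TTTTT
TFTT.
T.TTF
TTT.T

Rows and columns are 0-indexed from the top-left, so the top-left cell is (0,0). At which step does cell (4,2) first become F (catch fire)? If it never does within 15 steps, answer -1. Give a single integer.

Step 1: cell (4,2)='T' (+5 fires, +2 burnt)
Step 2: cell (4,2)='T' (+5 fires, +5 burnt)
Step 3: cell (4,2)='F' (+5 fires, +5 burnt)
  -> target ignites at step 3
Step 4: cell (4,2)='.' (+3 fires, +5 burnt)
Step 5: cell (4,2)='.' (+1 fires, +3 burnt)
Step 6: cell (4,2)='.' (+0 fires, +1 burnt)
  fire out at step 6

3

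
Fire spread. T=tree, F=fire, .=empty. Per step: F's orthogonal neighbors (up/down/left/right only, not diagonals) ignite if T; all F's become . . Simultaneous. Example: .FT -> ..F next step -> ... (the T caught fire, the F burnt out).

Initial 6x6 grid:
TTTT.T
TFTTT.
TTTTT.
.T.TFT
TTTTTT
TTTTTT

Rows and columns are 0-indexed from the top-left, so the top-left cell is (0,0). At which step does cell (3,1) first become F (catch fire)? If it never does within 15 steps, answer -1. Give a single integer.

Step 1: cell (3,1)='T' (+8 fires, +2 burnt)
Step 2: cell (3,1)='F' (+11 fires, +8 burnt)
  -> target ignites at step 2
Step 3: cell (3,1)='.' (+5 fires, +11 burnt)
Step 4: cell (3,1)='.' (+3 fires, +5 burnt)
Step 5: cell (3,1)='.' (+1 fires, +3 burnt)
Step 6: cell (3,1)='.' (+0 fires, +1 burnt)
  fire out at step 6

2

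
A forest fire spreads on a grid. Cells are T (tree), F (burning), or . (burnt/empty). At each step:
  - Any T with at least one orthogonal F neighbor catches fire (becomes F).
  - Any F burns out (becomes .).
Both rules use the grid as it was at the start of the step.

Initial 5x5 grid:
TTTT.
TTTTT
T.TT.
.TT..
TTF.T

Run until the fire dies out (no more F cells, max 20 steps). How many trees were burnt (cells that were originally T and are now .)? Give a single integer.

Step 1: +2 fires, +1 burnt (F count now 2)
Step 2: +3 fires, +2 burnt (F count now 3)
Step 3: +2 fires, +3 burnt (F count now 2)
Step 4: +3 fires, +2 burnt (F count now 3)
Step 5: +4 fires, +3 burnt (F count now 4)
Step 6: +2 fires, +4 burnt (F count now 2)
Step 7: +0 fires, +2 burnt (F count now 0)
Fire out after step 7
Initially T: 17, now '.': 24
Total burnt (originally-T cells now '.'): 16

Answer: 16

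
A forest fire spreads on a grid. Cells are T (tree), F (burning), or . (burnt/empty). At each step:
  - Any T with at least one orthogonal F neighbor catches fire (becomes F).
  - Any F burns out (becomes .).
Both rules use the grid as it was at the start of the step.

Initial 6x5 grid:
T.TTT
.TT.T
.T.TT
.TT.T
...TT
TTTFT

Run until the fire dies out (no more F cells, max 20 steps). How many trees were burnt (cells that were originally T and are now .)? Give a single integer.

Step 1: +3 fires, +1 burnt (F count now 3)
Step 2: +2 fires, +3 burnt (F count now 2)
Step 3: +2 fires, +2 burnt (F count now 2)
Step 4: +1 fires, +2 burnt (F count now 1)
Step 5: +2 fires, +1 burnt (F count now 2)
Step 6: +1 fires, +2 burnt (F count now 1)
Step 7: +1 fires, +1 burnt (F count now 1)
Step 8: +1 fires, +1 burnt (F count now 1)
Step 9: +1 fires, +1 burnt (F count now 1)
Step 10: +1 fires, +1 burnt (F count now 1)
Step 11: +1 fires, +1 burnt (F count now 1)
Step 12: +1 fires, +1 burnt (F count now 1)
Step 13: +1 fires, +1 burnt (F count now 1)
Step 14: +0 fires, +1 burnt (F count now 0)
Fire out after step 14
Initially T: 19, now '.': 29
Total burnt (originally-T cells now '.'): 18

Answer: 18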